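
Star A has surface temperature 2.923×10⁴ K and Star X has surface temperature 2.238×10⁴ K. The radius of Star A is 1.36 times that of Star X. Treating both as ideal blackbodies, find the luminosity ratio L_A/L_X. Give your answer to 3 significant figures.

L ∝ R²T⁴, so L_A/L_X = (R_A/R_X)²(T_A/T_X)⁴ = (1.36)² × (2.923×10⁴/2.238×10⁴)⁴ = 1.8496 × 2.90988 = 5.38.

L_A/L_X ≈ 5.38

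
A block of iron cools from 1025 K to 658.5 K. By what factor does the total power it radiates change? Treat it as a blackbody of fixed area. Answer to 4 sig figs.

P₂/P₁ ≈ 0.1703

P ∝ T⁴, so P₂/P₁ = (T₂/T₁)⁴ = (658.5/1025)⁴ = (0.642439)⁴ = 0.1703.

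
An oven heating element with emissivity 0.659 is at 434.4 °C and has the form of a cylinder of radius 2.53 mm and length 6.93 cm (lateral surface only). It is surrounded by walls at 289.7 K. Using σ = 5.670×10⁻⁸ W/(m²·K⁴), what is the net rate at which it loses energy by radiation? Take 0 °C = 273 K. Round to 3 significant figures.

T = 434.4 °C + 273 = 707.4 K.
Lateral area A = 2πrL = 2π×2.53×10⁻³×0.0693 = 1.10162×10⁻³ m².
Net radiated power P_net = εσA(T⁴ − T₀⁴) = 0.659×5.670×10⁻⁸×1.10162×10⁻³×(707.4⁴ − 289.7⁴).
T⁴ − T₀⁴ = 2.50415×10¹¹ − 7.04359×10⁹ = 2.43371×10¹¹ K⁴, so P_net = 10.0 W.

Net loss ≈ 10.0 W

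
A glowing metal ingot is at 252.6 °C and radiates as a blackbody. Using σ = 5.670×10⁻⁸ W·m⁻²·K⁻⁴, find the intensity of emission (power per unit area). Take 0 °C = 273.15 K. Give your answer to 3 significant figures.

T = 252.6 °C + 273.15 = 525.75 K.
Stefan–Boltzmann: I = σT⁴ = 5.670×10⁻⁸ × (525.75)⁴ = 4.33×10³ W/m².

I ≈ 4.33×10³ W/m²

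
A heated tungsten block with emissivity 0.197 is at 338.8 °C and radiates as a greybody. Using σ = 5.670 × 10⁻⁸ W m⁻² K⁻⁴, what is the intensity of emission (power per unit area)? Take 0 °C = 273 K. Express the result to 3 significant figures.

I ≈ 1.56×10³ W/m²

T = 338.8 °C + 273 = 611.8 K.
Stefan–Boltzmann: I = εσT⁴ = 0.197 × 5.670×10⁻⁸ × (611.8)⁴ = 1.56×10³ W/m².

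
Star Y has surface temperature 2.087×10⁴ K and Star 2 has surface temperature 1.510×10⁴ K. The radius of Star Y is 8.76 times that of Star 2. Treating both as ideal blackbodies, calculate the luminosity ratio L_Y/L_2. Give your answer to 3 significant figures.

L ∝ R²T⁴, so L_Y/L_2 = (R_Y/R_2)²(T_Y/T_2)⁴ = (8.76)² × (2.087×10⁴/1.510×10⁴)⁴ = 76.7376 × 3.64907 = 280.

L_Y/L_2 ≈ 280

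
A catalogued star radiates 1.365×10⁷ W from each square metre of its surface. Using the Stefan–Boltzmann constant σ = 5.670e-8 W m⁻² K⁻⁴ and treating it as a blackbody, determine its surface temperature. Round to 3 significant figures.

I = σT⁴, so T = (I/σ)^(1/4) = (1.365×10⁷/(5.670×10⁻⁸))^(1/4) = 3.94×10³ K.

T ≈ 3.94×10³ K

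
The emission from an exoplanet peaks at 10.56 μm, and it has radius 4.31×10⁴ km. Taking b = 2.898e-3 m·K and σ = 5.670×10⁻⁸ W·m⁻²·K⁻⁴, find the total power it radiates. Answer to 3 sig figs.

Wien's law: T = b/λ_max = 2.898×10⁻³/1.056×10⁻⁵ = 274.432 K.
Surface area A = 4πR² = 4π(4.31×10⁷ m)² = 2.33434×10¹⁶ m².
Then P = σAT⁴ = 5.670×10⁻⁸×2.33434×10¹⁶×(274.432)⁴ = 7.51×10¹⁸ W.

P ≈ 7.51×10¹⁸ W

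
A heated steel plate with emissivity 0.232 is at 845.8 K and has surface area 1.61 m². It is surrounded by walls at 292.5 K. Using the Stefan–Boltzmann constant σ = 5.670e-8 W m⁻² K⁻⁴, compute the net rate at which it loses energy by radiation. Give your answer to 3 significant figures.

Net loss ≈ 1.07×10⁴ W

Area A = 1.61 m².
Net radiated power P_net = εσA(T⁴ − T₀⁴) = 0.232×5.670×10⁻⁸×1.61×(845.8⁴ − 292.5⁴).
T⁴ − T₀⁴ = 5.11765×10¹¹ − 7.31987×10⁹ = 5.04445×10¹¹ K⁴, so P_net = 1.07×10⁴ W.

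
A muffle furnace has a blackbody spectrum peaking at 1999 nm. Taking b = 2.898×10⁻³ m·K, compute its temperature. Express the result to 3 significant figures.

T ≈ 1.45×10³ K

Wien's law gives T = b/λ_max = (2.898×10⁻³ m·K)/(1.999×10⁻⁶ m) = 1.45×10³ K.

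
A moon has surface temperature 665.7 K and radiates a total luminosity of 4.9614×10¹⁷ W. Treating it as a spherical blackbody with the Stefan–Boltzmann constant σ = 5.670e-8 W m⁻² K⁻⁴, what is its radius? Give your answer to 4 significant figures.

L = 4πR²σT⁴ ⇒ R = √(L/(4πσT⁴)).
σT⁴ = 11135.2 W/m², so R = √(4.9614×10¹⁷/(4π×11135.2)) = 1.883×10⁶ m.

R ≈ 1.883×10⁶ m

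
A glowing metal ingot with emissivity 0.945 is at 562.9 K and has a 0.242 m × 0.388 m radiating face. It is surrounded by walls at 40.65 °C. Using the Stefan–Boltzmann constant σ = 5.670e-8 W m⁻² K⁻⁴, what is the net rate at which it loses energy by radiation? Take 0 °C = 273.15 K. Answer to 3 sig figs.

Net loss ≈ 456 W

Surroundings: T = 40.65 °C + 273.15 = 313.80 K.
Area A = 0.242 × 0.388 = 0.093896 m².
Net radiated power P_net = εσA(T⁴ − T₀⁴) = 0.945×5.670×10⁻⁸×0.093896×(562.9⁴ − 313.80⁴).
T⁴ − T₀⁴ = 1.00398×10¹¹ − 9.69643×10⁹ = 9.07016×10¹⁰ K⁴, so P_net = 456 W.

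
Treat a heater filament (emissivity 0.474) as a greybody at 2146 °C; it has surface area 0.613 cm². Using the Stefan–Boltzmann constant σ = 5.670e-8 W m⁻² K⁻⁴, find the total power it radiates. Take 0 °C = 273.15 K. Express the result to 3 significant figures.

P ≈ 56.4 W

T = 2146 °C + 273.15 = 2419.15 K.
Area A = 0.613 cm² = 6.13×10⁻⁵ m².
P = εσAT⁴ = 0.474 × 5.670×10⁻⁸ × 6.13×10⁻⁵ × (2419.15)⁴ = 56.4 W.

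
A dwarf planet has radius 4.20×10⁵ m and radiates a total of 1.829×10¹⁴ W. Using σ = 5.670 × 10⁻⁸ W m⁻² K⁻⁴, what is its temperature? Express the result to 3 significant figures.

Surface area A = 4πR² = 4π(4.20×10⁵ m)² = 2.21671×10¹² m².
P = σAT⁴ ⇒ T = (P/(σA))^(1/4) = (1.829×10¹⁴/(5.670×10⁻⁸×2.21671×10¹²))^(1/4) = 195 K.

T ≈ 195 K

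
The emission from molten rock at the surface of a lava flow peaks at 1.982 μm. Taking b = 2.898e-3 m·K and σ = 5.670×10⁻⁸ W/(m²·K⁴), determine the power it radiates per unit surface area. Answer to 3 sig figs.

I ≈ 2.59×10⁵ W/m²

Wien's law: T = b/λ_max = 2.898×10⁻³/1.982×10⁻⁶ = 1462.16 K.
Then I = σT⁴ = 5.670×10⁻⁸×(1462.16)⁴ = 2.59×10⁵ W/m².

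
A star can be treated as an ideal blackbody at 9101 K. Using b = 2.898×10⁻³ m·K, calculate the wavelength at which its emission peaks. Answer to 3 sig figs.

λ_max ≈ 0.318 μm

Wien's displacement law: λ_max = b/T = (2.898×10⁻³ m·K)/(9101 K) = 3.184×10⁻⁷ m.
That is 0.318 μm, in the ultraviolet range.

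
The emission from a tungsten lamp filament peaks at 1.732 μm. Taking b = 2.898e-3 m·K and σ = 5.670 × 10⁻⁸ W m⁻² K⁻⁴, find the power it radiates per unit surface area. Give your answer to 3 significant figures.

Wien's law: T = b/λ_max = 2.898×10⁻³/1.732×10⁻⁶ = 1673.21 K.
Then I = σT⁴ = 5.670×10⁻⁸×(1673.21)⁴ = 4.44×10⁵ W/m².

I ≈ 4.44×10⁵ W/m²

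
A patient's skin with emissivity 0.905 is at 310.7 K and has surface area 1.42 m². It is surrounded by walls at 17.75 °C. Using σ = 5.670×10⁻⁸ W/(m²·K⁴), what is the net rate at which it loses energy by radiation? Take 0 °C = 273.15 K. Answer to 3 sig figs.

Surroundings: T = 17.75 °C + 273.15 = 290.90 K.
Area A = 1.42 m².
Net radiated power P_net = εσA(T⁴ − T₀⁴) = 0.905×5.670×10⁻⁸×1.42×(310.7⁴ − 290.90⁴).
T⁴ − T₀⁴ = 9.31891×10⁹ − 7.16102×10⁹ = 2.15789×10⁹ K⁴, so P_net = 157 W.

Net loss ≈ 157 W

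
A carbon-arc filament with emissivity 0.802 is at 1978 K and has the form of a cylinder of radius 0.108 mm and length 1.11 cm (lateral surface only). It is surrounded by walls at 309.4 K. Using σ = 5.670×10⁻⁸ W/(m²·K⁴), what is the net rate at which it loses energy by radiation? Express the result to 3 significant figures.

Lateral area A = 2πrL = 2π×1.08×10⁻⁴×0.0111 = 7.53228×10⁻⁶ m².
Net radiated power P_net = εσA(T⁴ − T₀⁴) = 0.802×5.670×10⁻⁸×7.53228×10⁻⁶×(1978⁴ − 309.4⁴).
T⁴ − T₀⁴ = 1.53075×10¹³ − 9.16392×10⁹ = 1.52983×10¹³ K⁴, so P_net = 5.24 W.

Net loss ≈ 5.24 W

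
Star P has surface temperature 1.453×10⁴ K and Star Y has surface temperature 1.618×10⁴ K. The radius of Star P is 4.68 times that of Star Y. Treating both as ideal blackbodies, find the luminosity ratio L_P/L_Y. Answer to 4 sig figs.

L ∝ R²T⁴, so L_P/L_Y = (R_P/R_Y)²(T_P/T_Y)⁴ = (4.68)² × (1.453×10⁴/1.618×10⁴)⁴ = 21.9024 × 0.650352 = 14.24.

L_P/L_Y ≈ 14.24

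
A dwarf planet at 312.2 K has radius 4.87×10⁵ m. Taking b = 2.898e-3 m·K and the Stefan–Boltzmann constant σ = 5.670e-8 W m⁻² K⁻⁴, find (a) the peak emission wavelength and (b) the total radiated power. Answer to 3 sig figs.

λ_max ≈ 9.28 μm; P ≈ 1.61×10¹⁵ W

(a) λ_max = b/T = 2.898×10⁻³/312.2 = 9.283×10⁻⁶ m = 9.28 μm.
Surface area A = 4πR² = 4π(4.87×10⁵ m)² = 2.98035×10¹² m².
(b) P = σAT⁴ = 5.670×10⁻⁸×2.98035×10¹²×(312.2)⁴ = 1.61×10¹⁵ W.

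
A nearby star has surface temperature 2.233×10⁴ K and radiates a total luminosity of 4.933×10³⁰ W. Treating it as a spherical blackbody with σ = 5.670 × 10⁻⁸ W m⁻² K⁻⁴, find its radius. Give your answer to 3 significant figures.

R ≈ 5.28×10⁹ m

L = 4πR²σT⁴ ⇒ R = √(L/(4πσT⁴)).
σT⁴ = 1.40974×10¹⁰ W/m², so R = √(4.933×10³⁰/(4π×1.40974×10¹⁰)) = 5.28×10⁹ m.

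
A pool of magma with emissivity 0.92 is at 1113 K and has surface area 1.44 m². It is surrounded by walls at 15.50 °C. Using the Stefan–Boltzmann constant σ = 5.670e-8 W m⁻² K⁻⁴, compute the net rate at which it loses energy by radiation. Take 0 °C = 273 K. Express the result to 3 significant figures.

Surroundings: T = 15.50 °C + 273 = 288.50 K.
Area A = 1.44 m².
Net radiated power P_net = εσA(T⁴ − T₀⁴) = 0.92×5.670×10⁻⁸×1.44×(1113⁴ − 288.50⁴).
T⁴ − T₀⁴ = 1.53455×10¹² − 6.92761×10⁹ = 1.52762×10¹² K⁴, so P_net = 1.15×10⁵ W.

Net loss ≈ 1.15×10⁵ W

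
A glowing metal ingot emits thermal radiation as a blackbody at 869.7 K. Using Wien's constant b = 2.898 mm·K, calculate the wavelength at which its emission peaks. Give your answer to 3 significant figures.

λ_max ≈ 3.33 μm

Wien's displacement law: λ_max = b/T = (2.898×10⁻³ m·K)/(869.7 K) = 3.332×10⁻⁶ m.
That is 3.33 μm, in the infrared range.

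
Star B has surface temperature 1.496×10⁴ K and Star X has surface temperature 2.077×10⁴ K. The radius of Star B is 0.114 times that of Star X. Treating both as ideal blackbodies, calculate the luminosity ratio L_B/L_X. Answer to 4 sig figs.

L ∝ R²T⁴, so L_B/L_X = (R_B/R_X)²(T_B/T_X)⁴ = (0.114)² × (1.496×10⁴/2.077×10⁴)⁴ = 0.012996 × 0.269141 = 3.498×10⁻³.

L_B/L_X ≈ 3.498×10⁻³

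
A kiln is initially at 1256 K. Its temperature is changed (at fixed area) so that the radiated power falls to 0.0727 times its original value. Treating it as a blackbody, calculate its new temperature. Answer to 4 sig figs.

T₂ ≈ 652.2 K

P ∝ T⁴, so T₂/T₁ = (P₂/P₁)^(1/4) = (0.0727)^(1/4) = 0.519258.
T₂ = 1256 × 0.519258 = 652.2 K.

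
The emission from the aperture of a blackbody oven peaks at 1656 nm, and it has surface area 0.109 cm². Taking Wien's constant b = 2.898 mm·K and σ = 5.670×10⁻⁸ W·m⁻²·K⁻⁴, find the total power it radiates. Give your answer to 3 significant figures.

P ≈ 5.80 W

Wien's law: T = b/λ_max = 2.898×10⁻³/1.656×10⁻⁶ = 1750.00 K.
Area A = 0.109 cm² = 1.09×10⁻⁵ m².
Then P = σAT⁴ = 5.670×10⁻⁸×1.09×10⁻⁵×(1750.00)⁴ = 5.80 W.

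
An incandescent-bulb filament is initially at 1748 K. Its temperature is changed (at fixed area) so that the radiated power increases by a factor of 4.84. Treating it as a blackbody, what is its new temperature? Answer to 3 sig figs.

T₂ ≈ 2.59×10³ K

P ∝ T⁴, so T₂/T₁ = (P₂/P₁)^(1/4) = (4.84)^(1/4) = 1.48324.
T₂ = 1748 × 1.48324 = 2.59×10³ K.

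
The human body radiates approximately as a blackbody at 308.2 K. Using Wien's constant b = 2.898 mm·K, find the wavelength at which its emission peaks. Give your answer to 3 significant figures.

λ_max ≈ 9.40 μm

Wien's displacement law: λ_max = b/T = (2.898×10⁻³ m·K)/(308.2 K) = 9.403×10⁻⁶ m.
That is 9.40 μm, in the infrared range.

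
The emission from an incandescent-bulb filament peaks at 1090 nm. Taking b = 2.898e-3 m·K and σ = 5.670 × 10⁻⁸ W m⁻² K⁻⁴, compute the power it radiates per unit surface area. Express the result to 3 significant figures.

Wien's law: T = b/λ_max = 2.898×10⁻³/1.090×10⁻⁶ = 2658.72 K.
Then I = σT⁴ = 5.670×10⁻⁸×(2658.72)⁴ = 2.83×10⁶ W/m².

I ≈ 2.83×10⁶ W/m²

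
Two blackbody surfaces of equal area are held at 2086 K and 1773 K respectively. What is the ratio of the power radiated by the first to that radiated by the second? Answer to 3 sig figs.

With equal areas, P₁/P₂ = (T₁/T₂)⁴ = (2086/1773)⁴ = 1.92.

P₁/P₂ ≈ 1.92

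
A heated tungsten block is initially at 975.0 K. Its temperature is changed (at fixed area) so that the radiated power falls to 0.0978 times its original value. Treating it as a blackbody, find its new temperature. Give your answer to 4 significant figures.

T₂ ≈ 545.2 K

P ∝ T⁴, so T₂/T₁ = (P₂/P₁)^(1/4) = (0.0978)^(1/4) = 0.559223.
T₂ = 975.0 × 0.559223 = 545.2 K.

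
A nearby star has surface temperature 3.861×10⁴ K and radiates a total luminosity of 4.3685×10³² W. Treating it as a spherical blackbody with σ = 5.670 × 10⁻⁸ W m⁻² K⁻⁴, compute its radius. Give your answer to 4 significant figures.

L = 4πR²σT⁴ ⇒ R = √(L/(4πσT⁴)).
σT⁴ = 1.26003×10¹¹ W/m², so R = √(4.3685×10³²/(4π×1.26003×10¹¹)) = 1.661×10¹⁰ m.

R ≈ 1.661×10¹⁰ m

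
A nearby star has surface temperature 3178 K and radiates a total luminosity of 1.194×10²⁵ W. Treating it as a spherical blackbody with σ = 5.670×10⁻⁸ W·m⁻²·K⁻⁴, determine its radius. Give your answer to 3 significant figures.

R ≈ 4.05×10⁸ m

L = 4πR²σT⁴ ⇒ R = √(L/(4πσT⁴)).
σT⁴ = 5.78361×10⁶ W/m², so R = √(1.194×10²⁵/(4π×5.78361×10⁶)) = 4.05×10⁸ m.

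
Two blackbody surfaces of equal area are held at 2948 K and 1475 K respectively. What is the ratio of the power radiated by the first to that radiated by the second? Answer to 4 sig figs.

P₁/P₂ ≈ 15.96

With equal areas, P₁/P₂ = (T₁/T₂)⁴ = (2948/1475)⁴ = 15.96.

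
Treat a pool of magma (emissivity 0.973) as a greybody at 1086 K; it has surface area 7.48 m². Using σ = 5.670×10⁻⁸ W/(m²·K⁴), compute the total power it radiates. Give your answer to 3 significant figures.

P ≈ 5.74×10⁵ W

Area A = 7.48 m².
P = εσAT⁴ = 0.973 × 5.670×10⁻⁸ × 7.48 × (1086)⁴ = 5.74×10⁵ W.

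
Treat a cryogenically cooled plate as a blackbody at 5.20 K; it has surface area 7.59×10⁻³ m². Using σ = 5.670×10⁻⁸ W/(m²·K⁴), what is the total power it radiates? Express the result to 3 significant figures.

P ≈ 3.15×10⁻⁷ W

Area A = 7.59×10⁻³ m².
P = σAT⁴ = 5.670×10⁻⁸ × 7.59×10⁻³ × (5.20)⁴ = 3.15×10⁻⁷ W.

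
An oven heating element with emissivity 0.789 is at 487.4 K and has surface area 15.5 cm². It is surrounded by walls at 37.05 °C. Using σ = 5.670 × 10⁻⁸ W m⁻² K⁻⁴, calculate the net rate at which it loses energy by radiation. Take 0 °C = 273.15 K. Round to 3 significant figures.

Surroundings: T = 37.05 °C + 273.15 = 310.20 K.
Area A = 15.5 cm² = 1.55×10⁻³ m².
Net radiated power P_net = εσA(T⁴ − T₀⁴) = 0.789×5.670×10⁻⁸×1.55×10⁻³×(487.4⁴ − 310.20⁴).
T⁴ − T₀⁴ = 5.64342×10¹⁰ − 9.25907×10⁹ = 4.71751×10¹⁰ K⁴, so P_net = 3.27 W.

Net loss ≈ 3.27 W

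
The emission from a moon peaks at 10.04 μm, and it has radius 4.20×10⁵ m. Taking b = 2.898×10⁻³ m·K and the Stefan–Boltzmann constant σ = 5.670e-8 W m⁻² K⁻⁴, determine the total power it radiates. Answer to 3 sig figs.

Wien's law: T = b/λ_max = 2.898×10⁻³/1.004×10⁻⁵ = 288.645 K.
Surface area A = 4πR² = 4π(4.20×10⁵ m)² = 2.21671×10¹² m².
Then P = σAT⁴ = 5.670×10⁻⁸×2.21671×10¹²×(288.645)⁴ = 8.72×10¹⁴ W.

P ≈ 8.72×10¹⁴ W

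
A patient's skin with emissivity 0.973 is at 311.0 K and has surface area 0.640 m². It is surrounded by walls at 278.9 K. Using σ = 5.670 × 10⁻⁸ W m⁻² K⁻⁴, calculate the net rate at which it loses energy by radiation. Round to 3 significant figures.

Net loss ≈ 117 W

Area A = 0.640 m².
Net radiated power P_net = εσA(T⁴ − T₀⁴) = 0.973×5.670×10⁻⁸×0.640×(311.0⁴ − 278.9⁴).
T⁴ − T₀⁴ = 9.35495×10⁹ − 6.05054×10⁹ = 3.30441×10⁹ K⁴, so P_net = 117 W.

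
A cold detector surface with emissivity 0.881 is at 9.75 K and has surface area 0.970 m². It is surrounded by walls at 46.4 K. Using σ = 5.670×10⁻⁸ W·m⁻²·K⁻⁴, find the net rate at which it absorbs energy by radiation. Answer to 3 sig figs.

Area A = 0.970 m².
Net radiated power P_net = εσA(T⁴ − T₀⁴) = 0.881×5.670×10⁻⁸×0.970×(9.75⁴ − 46.4⁴).
T⁴ − T₀⁴ = 9036.88 − 4.63524×10⁶ = -4.62620×10⁶ K⁴, so P_net = -0.224 W — negative, meaning a net gain of 0.224 W.

Net gain ≈ 0.224 W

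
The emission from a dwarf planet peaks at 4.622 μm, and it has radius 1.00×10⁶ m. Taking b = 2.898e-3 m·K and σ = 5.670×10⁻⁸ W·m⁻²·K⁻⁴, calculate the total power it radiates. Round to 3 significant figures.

P ≈ 1.10×10¹⁷ W

Wien's law: T = b/λ_max = 2.898×10⁻³/4.622×10⁻⁶ = 627.001 K.
Surface area A = 4πR² = 4π(1.00×10⁶ m)² = 1.25664×10¹³ m².
Then P = σAT⁴ = 5.670×10⁻⁸×1.25664×10¹³×(627.001)⁴ = 1.10×10¹⁷ W.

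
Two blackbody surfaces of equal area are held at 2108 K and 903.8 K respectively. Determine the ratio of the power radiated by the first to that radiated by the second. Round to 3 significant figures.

With equal areas, P₁/P₂ = (T₁/T₂)⁴ = (2108/903.8)⁴ = 29.6.

P₁/P₂ ≈ 29.6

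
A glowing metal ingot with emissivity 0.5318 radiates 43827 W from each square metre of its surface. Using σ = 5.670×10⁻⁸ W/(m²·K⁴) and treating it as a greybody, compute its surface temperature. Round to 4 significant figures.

I = εσT⁴, so T = (I/εσ)^(1/4) = (43827/(0.5318×5.670×10⁻⁸))^(1/4) = 1098 K.

T ≈ 1098 K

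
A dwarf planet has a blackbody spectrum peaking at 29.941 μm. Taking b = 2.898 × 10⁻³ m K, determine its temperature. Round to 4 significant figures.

Wien's law gives T = b/λ_max = (2.898×10⁻³ m·K)/(2.9941×10⁻⁵ m) = 96.79 K.

T ≈ 96.79 K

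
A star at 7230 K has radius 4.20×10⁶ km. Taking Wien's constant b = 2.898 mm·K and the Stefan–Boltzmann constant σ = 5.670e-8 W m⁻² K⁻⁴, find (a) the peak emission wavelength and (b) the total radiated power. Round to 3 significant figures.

λ_max ≈ 401 nm; P ≈ 3.43×10²⁸ W

(a) λ_max = b/T = 2.898×10⁻³/7230 = 4.008×10⁻⁷ m = 401 nm.
Surface area A = 4πR² = 4π(4.20×10⁹ m)² = 2.21671×10²⁰ m².
(b) P = σAT⁴ = 5.670×10⁻⁸×2.21671×10²⁰×(7230)⁴ = 3.43×10²⁸ W.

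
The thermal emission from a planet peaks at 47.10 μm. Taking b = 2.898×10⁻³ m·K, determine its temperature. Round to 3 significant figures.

T ≈ 61.5 K

Wien's law gives T = b/λ_max = (2.898×10⁻³ m·K)/(4.710×10⁻⁵ m) = 61.5 K.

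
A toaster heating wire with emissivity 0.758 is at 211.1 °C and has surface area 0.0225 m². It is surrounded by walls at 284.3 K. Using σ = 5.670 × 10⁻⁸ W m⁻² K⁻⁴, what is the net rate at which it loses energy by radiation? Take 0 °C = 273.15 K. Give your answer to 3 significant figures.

T = 211.1 °C + 273.15 = 484.25 K.
Area A = 0.0225 m².
Net radiated power P_net = εσA(T⁴ − T₀⁴) = 0.758×5.670×10⁻⁸×0.0225×(484.25⁴ − 284.3⁴).
T⁴ − T₀⁴ = 5.49893×10¹⁰ − 6.53292×10⁹ = 4.84564×10¹⁰ K⁴, so P_net = 46.9 W.

Net loss ≈ 46.9 W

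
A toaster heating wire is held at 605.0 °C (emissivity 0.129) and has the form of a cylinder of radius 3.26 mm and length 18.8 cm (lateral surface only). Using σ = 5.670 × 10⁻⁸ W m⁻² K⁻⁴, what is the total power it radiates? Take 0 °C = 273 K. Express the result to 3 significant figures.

P ≈ 16.7 W

T = 605.0 °C + 273 = 878.0 K.
Lateral area A = 2πrL = 2π×3.26×10⁻³×0.188 = 3.85084×10⁻³ m².
P = εσAT⁴ = 0.129 × 5.670×10⁻⁸ × 3.85084×10⁻³ × (878.0)⁴ = 16.7 W.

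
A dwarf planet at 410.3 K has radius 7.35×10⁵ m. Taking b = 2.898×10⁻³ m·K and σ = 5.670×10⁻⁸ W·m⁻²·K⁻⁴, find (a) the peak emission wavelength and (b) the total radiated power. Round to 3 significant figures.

λ_max ≈ 7.06 μm; P ≈ 1.09×10¹⁶ W

(a) λ_max = b/T = 2.898×10⁻³/410.3 = 7.063×10⁻⁶ m = 7.06 μm.
Surface area A = 4πR² = 4π(7.35×10⁵ m)² = 6.78867×10¹² m².
(b) P = σAT⁴ = 5.670×10⁻⁸×6.78867×10¹²×(410.3)⁴ = 1.09×10¹⁶ W.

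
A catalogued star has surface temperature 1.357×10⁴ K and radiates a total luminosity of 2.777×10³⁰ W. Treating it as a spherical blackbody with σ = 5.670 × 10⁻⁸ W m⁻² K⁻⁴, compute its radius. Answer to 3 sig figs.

R ≈ 1.07×10¹⁰ m

L = 4πR²σT⁴ ⇒ R = √(L/(4πσT⁴)).
σT⁴ = 1.92266×10⁹ W/m², so R = √(2.777×10³⁰/(4π×1.92266×10⁹)) = 1.07×10¹⁰ m.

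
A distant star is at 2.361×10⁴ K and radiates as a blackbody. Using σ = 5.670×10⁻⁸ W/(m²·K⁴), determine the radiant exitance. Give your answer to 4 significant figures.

Stefan–Boltzmann: I = σT⁴ = 5.670×10⁻⁸ × (2.361×10⁴)⁴ = 1.762×10¹⁰ W/m².

I ≈ 1.762×10¹⁰ W/m²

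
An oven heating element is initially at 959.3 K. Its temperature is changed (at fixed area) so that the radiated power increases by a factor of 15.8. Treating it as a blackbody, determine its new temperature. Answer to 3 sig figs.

P ∝ T⁴, so T₂/T₁ = (P₂/P₁)^(1/4) = (15.8)^(1/4) = 1.99372.
T₂ = 959.3 × 1.99372 = 1.91×10³ K.

T₂ ≈ 1.91×10³ K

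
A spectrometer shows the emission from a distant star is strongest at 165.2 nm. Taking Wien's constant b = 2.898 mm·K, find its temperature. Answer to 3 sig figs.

Wien's law gives T = b/λ_max = (2.898×10⁻³ m·K)/(1.652×10⁻⁷ m) = 1.75×10⁴ K.

T ≈ 1.75×10⁴ K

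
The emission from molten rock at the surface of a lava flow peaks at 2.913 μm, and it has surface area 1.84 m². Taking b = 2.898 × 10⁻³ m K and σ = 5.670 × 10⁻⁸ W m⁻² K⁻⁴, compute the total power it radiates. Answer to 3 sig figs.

Wien's law: T = b/λ_max = 2.898×10⁻³/2.913×10⁻⁶ = 994.851 K.
Area A = 1.84 m².
Then P = σAT⁴ = 5.670×10⁻⁸×1.84×(994.851)⁴ = 1.02×10⁵ W.

P ≈ 1.02×10⁵ W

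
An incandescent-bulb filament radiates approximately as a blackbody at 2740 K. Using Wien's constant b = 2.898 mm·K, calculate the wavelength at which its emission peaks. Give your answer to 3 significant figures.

Wien's displacement law: λ_max = b/T = (2.898×10⁻³ m·K)/(2740 K) = 1.058×10⁻⁶ m.
That is 1.06×10³ nm, in the infrared range.

λ_max ≈ 1.06×10³ nm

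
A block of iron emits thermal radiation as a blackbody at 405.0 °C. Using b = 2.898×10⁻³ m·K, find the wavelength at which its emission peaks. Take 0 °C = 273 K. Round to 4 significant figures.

T = 405.0 °C + 273 = 678.0 K.
Wien's displacement law: λ_max = b/T = (2.898×10⁻³ m·K)/(678.0 K) = 4.2743×10⁻⁶ m.
That is 4.274 μm, in the infrared range.

λ_max ≈ 4.274 μm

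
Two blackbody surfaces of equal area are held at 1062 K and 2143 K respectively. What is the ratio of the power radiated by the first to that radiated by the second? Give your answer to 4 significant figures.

P₁/P₂ ≈ 0.06031

With equal areas, P₁/P₂ = (T₁/T₂)⁴ = (1062/2143)⁴ = 0.06031.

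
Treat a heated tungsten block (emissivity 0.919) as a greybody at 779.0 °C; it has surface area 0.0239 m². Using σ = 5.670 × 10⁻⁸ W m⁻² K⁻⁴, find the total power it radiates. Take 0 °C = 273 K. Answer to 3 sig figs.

P ≈ 1.53×10³ W

T = 779.0 °C + 273 = 1052.0 K.
Area A = 0.0239 m².
P = εσAT⁴ = 0.919 × 5.670×10⁻⁸ × 0.0239 × (1052.0)⁴ = 1.53×10³ W.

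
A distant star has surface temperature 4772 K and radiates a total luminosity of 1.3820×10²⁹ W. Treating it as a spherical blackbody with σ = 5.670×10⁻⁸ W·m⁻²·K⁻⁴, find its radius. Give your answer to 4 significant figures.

R ≈ 1.934×10¹⁰ m

L = 4πR²σT⁴ ⇒ R = √(L/(4πσT⁴)).
σT⁴ = 2.94025×10⁷ W/m², so R = √(1.3820×10²⁹/(4π×2.94025×10⁷)) = 1.934×10¹⁰ m.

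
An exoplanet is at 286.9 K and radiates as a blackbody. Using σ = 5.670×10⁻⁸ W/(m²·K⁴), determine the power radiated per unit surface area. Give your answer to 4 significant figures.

I ≈ 384.2 W/m²

Stefan–Boltzmann: I = σT⁴ = 5.670×10⁻⁸ × (286.9)⁴ = 384.2 W/m².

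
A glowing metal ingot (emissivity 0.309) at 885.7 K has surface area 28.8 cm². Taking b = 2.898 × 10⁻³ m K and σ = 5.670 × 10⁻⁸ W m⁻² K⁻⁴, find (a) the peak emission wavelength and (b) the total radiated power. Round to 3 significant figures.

(a) λ_max = b/T = 2.898×10⁻³/885.7 = 3.272×10⁻⁶ m = 3.27 μm.
Area A = 28.8 cm² = 2.88×10⁻³ m².
(b) P = εσAT⁴ = 0.309×5.670×10⁻⁸×2.88×10⁻³×(885.7)⁴ = 31.1 W.

λ_max ≈ 3.27 μm; P ≈ 31.1 W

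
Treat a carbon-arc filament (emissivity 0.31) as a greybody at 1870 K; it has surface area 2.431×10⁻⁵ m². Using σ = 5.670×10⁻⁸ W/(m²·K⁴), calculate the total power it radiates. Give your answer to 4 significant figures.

Area A = 2.431×10⁻⁵ m².
P = εσAT⁴ = 0.31 × 5.670×10⁻⁸ × 2.431×10⁻⁵ × (1870)⁴ = 5.225 W.

P ≈ 5.225 W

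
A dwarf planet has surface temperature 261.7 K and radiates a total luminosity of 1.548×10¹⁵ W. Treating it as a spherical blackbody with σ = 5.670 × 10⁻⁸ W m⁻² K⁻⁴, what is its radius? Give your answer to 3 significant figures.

L = 4πR²σT⁴ ⇒ R = √(L/(4πσT⁴)).
σT⁴ = 265.949 W/m², so R = √(1.548×10¹⁵/(4π×265.949)) = 6.81×10⁵ m.

R ≈ 6.81×10⁵ m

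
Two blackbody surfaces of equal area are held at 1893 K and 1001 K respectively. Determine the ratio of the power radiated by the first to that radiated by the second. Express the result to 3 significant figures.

With equal areas, P₁/P₂ = (T₁/T₂)⁴ = (1893/1001)⁴ = 12.8.

P₁/P₂ ≈ 12.8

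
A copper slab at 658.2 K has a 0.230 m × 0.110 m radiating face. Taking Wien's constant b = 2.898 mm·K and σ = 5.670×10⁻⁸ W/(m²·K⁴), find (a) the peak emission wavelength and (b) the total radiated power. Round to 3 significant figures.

λ_max ≈ 4.40 μm; P ≈ 269 W

(a) λ_max = b/T = 2.898×10⁻³/658.2 = 4.403×10⁻⁶ m = 4.40 μm.
Area A = 0.230 × 0.110 = 0.0253 m².
(b) P = σAT⁴ = 5.670×10⁻⁸×0.0253×(658.2)⁴ = 269 W.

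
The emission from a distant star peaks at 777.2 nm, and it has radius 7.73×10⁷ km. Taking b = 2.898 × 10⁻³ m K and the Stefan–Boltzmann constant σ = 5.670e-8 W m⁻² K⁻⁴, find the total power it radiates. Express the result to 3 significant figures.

Wien's law: T = b/λ_max = 2.898×10⁻³/7.772×10⁻⁷ = 3728.77 K.
Surface area A = 4πR² = 4π(7.73×10¹⁰ m)² = 7.50877×10²² m².
Then P = σAT⁴ = 5.670×10⁻⁸×7.50877×10²²×(3728.77)⁴ = 8.23×10²⁹ W.

P ≈ 8.23×10²⁹ W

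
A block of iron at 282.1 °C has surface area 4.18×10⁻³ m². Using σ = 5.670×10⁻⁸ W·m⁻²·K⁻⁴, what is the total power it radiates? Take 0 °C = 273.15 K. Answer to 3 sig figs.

T = 282.1 °C + 273.15 = 555.25 K.
Area A = 4.18×10⁻³ m².
P = σAT⁴ = 5.670×10⁻⁸ × 4.18×10⁻³ × (555.25)⁴ = 22.5 W.

P ≈ 22.5 W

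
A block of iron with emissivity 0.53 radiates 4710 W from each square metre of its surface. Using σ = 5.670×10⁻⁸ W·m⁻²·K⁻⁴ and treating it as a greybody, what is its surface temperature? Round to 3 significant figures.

T ≈ 629 K

I = εσT⁴, so T = (I/εσ)^(1/4) = (4710/(0.53×5.670×10⁻⁸))^(1/4) = 629 K.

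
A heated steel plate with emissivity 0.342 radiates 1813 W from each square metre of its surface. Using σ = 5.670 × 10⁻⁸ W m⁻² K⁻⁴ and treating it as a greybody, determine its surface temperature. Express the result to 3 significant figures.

T ≈ 553 K

I = εσT⁴, so T = (I/εσ)^(1/4) = (1813/(0.342×5.670×10⁻⁸))^(1/4) = 553 K.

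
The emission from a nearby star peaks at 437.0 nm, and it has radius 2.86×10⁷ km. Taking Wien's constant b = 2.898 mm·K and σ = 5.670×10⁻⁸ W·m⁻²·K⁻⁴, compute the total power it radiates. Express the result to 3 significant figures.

P ≈ 1.13×10³⁰ W

Wien's law: T = b/λ_max = 2.898×10⁻³/4.370×10⁻⁷ = 6631.58 K.
Surface area A = 4πR² = 4π(2.86×10¹⁰ m)² = 1.02788×10²² m².
Then P = σAT⁴ = 5.670×10⁻⁸×1.02788×10²²×(6631.58)⁴ = 1.13×10³⁰ W.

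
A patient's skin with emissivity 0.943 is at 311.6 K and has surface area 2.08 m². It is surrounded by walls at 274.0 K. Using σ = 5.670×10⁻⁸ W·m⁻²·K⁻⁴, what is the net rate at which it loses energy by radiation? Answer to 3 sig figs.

Net loss ≈ 422 W

Area A = 2.08 m².
Net radiated power P_net = εσA(T⁴ − T₀⁴) = 0.943×5.670×10⁻⁸×2.08×(311.6⁴ − 274.0⁴).
T⁴ − T₀⁴ = 9.42735×10⁹ − 5.63641×10⁹ = 3.79094×10⁹ K⁴, so P_net = 422 W.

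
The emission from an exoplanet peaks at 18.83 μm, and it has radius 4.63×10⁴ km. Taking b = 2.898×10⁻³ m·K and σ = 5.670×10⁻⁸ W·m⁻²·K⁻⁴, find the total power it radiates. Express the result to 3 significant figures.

P ≈ 8.57×10¹⁷ W

Wien's law: T = b/λ_max = 2.898×10⁻³/1.883×10⁻⁵ = 153.903 K.
Surface area A = 4πR² = 4π(4.63×10⁷ m)² = 2.69384×10¹⁶ m².
Then P = σAT⁴ = 5.670×10⁻⁸×2.69384×10¹⁶×(153.903)⁴ = 8.57×10¹⁷ W.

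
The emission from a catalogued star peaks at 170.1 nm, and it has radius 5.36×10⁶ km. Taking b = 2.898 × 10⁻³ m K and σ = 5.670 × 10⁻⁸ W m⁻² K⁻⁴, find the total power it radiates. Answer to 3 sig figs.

P ≈ 1.72×10³⁰ W

Wien's law: T = b/λ_max = 2.898×10⁻³/1.701×10⁻⁷ = 17037.0 K.
Surface area A = 4πR² = 4π(5.36×10⁹ m)² = 3.61027×10²⁰ m².
Then P = σAT⁴ = 5.670×10⁻⁸×3.61027×10²⁰×(17037.0)⁴ = 1.72×10³⁰ W.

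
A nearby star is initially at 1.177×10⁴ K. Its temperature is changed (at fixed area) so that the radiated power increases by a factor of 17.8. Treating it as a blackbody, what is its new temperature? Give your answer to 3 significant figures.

T₂ ≈ 2.42×10⁴ K

P ∝ T⁴, so T₂/T₁ = (P₂/P₁)^(1/4) = (17.8)^(1/4) = 2.05402.
T₂ = 1.177×10⁴ × 2.05402 = 2.42×10⁴ K.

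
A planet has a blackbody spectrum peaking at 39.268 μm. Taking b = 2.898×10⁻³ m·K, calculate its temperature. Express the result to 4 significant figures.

T ≈ 73.80 K

Wien's law gives T = b/λ_max = (2.898×10⁻³ m·K)/(3.9268×10⁻⁵ m) = 73.80 K.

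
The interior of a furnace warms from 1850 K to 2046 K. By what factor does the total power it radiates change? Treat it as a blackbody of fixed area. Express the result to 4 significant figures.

P ∝ T⁴, so P₂/P₁ = (T₂/T₁)⁴ = (2046/1850)⁴ = (1.10595)⁴ = 1.496.

P₂/P₁ ≈ 1.496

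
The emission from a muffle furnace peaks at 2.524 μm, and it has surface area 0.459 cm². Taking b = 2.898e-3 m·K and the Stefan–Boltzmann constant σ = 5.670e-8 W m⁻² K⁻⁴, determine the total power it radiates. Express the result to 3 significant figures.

P ≈ 4.52 W

Wien's law: T = b/λ_max = 2.898×10⁻³/2.524×10⁻⁶ = 1148.18 K.
Area A = 0.459 cm² = 4.59×10⁻⁵ m².
Then P = σAT⁴ = 5.670×10⁻⁸×4.59×10⁻⁵×(1148.18)⁴ = 4.52 W.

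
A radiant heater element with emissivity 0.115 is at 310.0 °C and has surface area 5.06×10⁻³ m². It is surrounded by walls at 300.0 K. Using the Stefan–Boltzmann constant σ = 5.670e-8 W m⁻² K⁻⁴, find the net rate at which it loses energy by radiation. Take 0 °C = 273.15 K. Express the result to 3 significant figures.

Net loss ≈ 3.55 W

T = 310.0 °C + 273.15 = 583.15 K.
Area A = 5.06×10⁻³ m².
Net radiated power P_net = εσA(T⁴ − T₀⁴) = 0.115×5.670×10⁻⁸×5.06×10⁻³×(583.15⁴ − 300.0⁴).
T⁴ − T₀⁴ = 1.15643×10¹¹ − 8.10000×10⁹ = 1.07543×10¹¹ K⁴, so P_net = 3.55 W.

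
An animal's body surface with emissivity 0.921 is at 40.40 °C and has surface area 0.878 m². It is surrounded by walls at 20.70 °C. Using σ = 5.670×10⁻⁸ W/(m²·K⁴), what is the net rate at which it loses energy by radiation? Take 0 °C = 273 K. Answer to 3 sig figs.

Net loss ≈ 101 W

T = 40.40 °C + 273 = 313.40 K.
Surroundings: T = 20.70 °C + 273 = 293.70 K.
Area A = 0.878 m².
Net radiated power P_net = εσA(T⁴ − T₀⁴) = 0.921×5.670×10⁻⁸×0.878×(313.40⁴ − 293.70⁴).
T⁴ − T₀⁴ = 9.64708×10⁹ − 7.44073×10⁹ = 2.20635×10⁹ K⁴, so P_net = 101 W.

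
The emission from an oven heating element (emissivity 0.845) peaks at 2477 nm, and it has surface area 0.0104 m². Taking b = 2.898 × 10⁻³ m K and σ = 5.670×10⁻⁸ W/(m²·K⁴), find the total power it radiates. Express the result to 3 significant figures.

Wien's law: T = b/λ_max = 2.898×10⁻³/2.477×10⁻⁶ = 1169.96 K.
Area A = 0.0104 m².
Then P = εσAT⁴ = 0.845×5.670×10⁻⁸×0.0104×(1169.96)⁴ = 934 W.

P ≈ 934 W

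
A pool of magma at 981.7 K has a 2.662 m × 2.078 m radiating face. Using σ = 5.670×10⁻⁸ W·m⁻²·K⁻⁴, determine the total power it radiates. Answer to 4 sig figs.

P ≈ 2.913×10⁵ W

Area A = 2.662 × 2.078 = 5.53164 m².
P = σAT⁴ = 5.670×10⁻⁸ × 5.53164 × (981.7)⁴ = 2.913×10⁵ W.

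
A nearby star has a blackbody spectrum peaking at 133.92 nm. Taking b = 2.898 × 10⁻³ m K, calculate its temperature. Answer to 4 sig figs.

T ≈ 2.164×10⁴ K

Wien's law gives T = b/λ_max = (2.898×10⁻³ m·K)/(1.3392×10⁻⁷ m) = 2.164×10⁴ K.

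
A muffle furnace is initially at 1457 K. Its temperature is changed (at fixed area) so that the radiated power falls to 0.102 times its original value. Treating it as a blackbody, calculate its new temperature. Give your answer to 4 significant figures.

T₂ ≈ 823.4 K

P ∝ T⁴, so T₂/T₁ = (P₂/P₁)^(1/4) = (0.102)^(1/4) = 0.565132.
T₂ = 1457 × 0.565132 = 823.4 K.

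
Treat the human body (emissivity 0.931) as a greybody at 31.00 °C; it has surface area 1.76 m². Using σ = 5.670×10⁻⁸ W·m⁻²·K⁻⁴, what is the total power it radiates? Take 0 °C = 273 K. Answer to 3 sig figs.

T = 31.00 °C + 273 = 304.00 K.
Area A = 1.76 m².
P = εσAT⁴ = 0.931 × 5.670×10⁻⁸ × 1.76 × (304.00)⁴ = 793 W.

P ≈ 793 W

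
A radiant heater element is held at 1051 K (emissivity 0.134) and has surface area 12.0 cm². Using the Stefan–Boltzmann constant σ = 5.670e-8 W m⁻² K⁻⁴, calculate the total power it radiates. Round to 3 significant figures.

P ≈ 11.1 W

Area A = 12.0 cm² = 1.20×10⁻³ m².
P = εσAT⁴ = 0.134 × 5.670×10⁻⁸ × 1.20×10⁻³ × (1051)⁴ = 11.1 W.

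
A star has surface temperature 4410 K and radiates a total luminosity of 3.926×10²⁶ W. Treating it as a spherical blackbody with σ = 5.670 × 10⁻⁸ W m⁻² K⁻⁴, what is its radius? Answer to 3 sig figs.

L = 4πR²σT⁴ ⇒ R = √(L/(4πσT⁴)).
σT⁴ = 2.14456×10⁷ W/m², so R = √(3.926×10²⁶/(4π×2.14456×10⁷)) = 1.21×10⁹ m.

R ≈ 1.21×10⁹ m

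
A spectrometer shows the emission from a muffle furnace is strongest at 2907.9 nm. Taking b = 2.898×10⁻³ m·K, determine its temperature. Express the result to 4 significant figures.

T ≈ 996.6 K

Wien's law gives T = b/λ_max = (2.898×10⁻³ m·K)/(2.9079×10⁻⁶ m) = 996.6 K.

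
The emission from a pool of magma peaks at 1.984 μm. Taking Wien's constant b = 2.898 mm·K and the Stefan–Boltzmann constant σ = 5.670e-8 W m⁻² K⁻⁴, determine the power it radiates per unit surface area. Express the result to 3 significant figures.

I ≈ 2.58×10⁵ W/m²

Wien's law: T = b/λ_max = 2.898×10⁻³/1.984×10⁻⁶ = 1460.69 K.
Then I = σT⁴ = 5.670×10⁻⁸×(1460.69)⁴ = 2.58×10⁵ W/m².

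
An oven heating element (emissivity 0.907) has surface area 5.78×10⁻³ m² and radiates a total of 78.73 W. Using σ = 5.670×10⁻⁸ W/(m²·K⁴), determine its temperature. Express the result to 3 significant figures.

Area A = 5.78×10⁻³ m².
P = εσAT⁴ ⇒ T = (P/(εσA))^(1/4) = (78.73/(0.907×5.670×10⁻⁸×5.78×10⁻³))^(1/4) = 717 K.

T ≈ 717 K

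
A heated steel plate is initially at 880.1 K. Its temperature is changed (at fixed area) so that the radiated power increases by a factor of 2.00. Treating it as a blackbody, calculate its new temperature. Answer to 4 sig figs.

T₂ ≈ 1047 K

P ∝ T⁴, so T₂/T₁ = (P₂/P₁)^(1/4) = (2.00)^(1/4) = 1.18921.
T₂ = 880.1 × 1.18921 = 1047 K.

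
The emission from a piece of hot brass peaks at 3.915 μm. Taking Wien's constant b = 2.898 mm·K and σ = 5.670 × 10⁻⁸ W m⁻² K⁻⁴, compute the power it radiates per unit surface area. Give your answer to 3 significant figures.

I ≈ 1.70×10⁴ W/m²

Wien's law: T = b/λ_max = 2.898×10⁻³/3.915×10⁻⁶ = 740.230 K.
Then I = σT⁴ = 5.670×10⁻⁸×(740.230)⁴ = 1.70×10⁴ W/m².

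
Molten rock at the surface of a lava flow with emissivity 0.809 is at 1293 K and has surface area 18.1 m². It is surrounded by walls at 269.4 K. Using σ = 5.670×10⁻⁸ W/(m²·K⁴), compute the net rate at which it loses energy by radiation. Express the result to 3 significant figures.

Area A = 18.1 m².
Net radiated power P_net = εσA(T⁴ − T₀⁴) = 0.809×5.670×10⁻⁸×18.1×(1293⁴ − 269.4⁴).
T⁴ − T₀⁴ = 2.79508×10¹² − 5.26733×10⁹ = 2.78981×10¹² K⁴, so P_net = 2.32×10⁶ W.

Net loss ≈ 2.32×10⁶ W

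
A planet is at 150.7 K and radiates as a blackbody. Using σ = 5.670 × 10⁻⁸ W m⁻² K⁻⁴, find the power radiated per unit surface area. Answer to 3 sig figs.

I ≈ 29.2 W/m²

Stefan–Boltzmann: I = σT⁴ = 5.670×10⁻⁸ × (150.7)⁴ = 29.2 W/m².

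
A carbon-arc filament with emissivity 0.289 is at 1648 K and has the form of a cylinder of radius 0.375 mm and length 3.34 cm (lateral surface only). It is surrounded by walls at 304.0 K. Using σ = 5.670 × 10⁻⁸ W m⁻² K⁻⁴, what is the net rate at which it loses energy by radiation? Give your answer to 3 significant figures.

Net loss ≈ 9.50 W

Lateral area A = 2πrL = 2π×3.75×10⁻⁴×0.0334 = 7.86969×10⁻⁵ m².
Net radiated power P_net = εσA(T⁴ − T₀⁴) = 0.289×5.670×10⁻⁸×7.86969×10⁻⁵×(1648⁴ − 304.0⁴).
T⁴ − T₀⁴ = 7.37613×10¹² − 8.54072×10⁹ = 7.36759×10¹² K⁴, so P_net = 9.50 W.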